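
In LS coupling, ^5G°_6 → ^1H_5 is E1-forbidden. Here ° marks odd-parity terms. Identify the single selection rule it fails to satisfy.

Initial level: S=2, L=4, J=6, parity odd. Final level: S=0, L=5, J=5, parity even.
Parity must change: odd → even — satisfied.
ΔS = 0: S: 2 → 0 — violated.
ΔL = 0, ±1 (not L=0↔0): L: 4 → 5, ΔL = +1 — satisfied.
ΔJ = 0, ±1 (not J=0↔0): J: 6 → 5, ΔJ = -1 — satisfied.

the ΔS = 0 rule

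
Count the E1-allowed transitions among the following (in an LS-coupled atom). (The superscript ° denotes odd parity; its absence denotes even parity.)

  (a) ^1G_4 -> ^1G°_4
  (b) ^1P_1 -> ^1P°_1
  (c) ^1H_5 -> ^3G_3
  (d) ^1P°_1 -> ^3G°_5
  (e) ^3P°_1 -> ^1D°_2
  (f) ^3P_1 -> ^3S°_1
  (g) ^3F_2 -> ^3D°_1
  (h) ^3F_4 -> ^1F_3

(a) allowed
(b) allowed
(c) forbidden (parity, ΔS, ΔJ fail)
(d) forbidden (parity, ΔS, ΔL, ΔJ fail)
(e) forbidden (parity, ΔS fail)
(f) allowed
(g) allowed
(h) forbidden (parity, ΔS fail)
Total allowed: 4 of 8.

4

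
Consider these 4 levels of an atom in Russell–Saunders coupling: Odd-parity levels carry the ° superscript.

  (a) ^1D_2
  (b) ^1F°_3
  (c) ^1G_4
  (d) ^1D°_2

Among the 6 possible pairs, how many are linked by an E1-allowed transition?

(a)–(b): allowed.
(a)–(c): forbidden (parity, ΔL, ΔJ).
(a)–(d): allowed.
(b)–(c): allowed.
(b)–(d): forbidden (parity).
(c)–(d): forbidden (ΔL, ΔJ).
Allowed pairs: 3 of 6.

3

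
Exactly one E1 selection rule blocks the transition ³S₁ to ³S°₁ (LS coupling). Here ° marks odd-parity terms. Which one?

Initial level: S=1, L=0, J=1, parity even. Final level: S=1, L=0, J=1, parity odd.
Parity must change: even → odd — ✓.
ΔS = 0: S: 1 → 1 — ✓.
ΔL = 0, ±1 (not L=0↔0): L: 0 → 0, ΔL = +0 — ✗.
ΔJ = 0, ±1 (not J=0↔0): J: 1 → 1, ΔJ = +0 — ✓.

the L=0 ↔ L=0 exclusion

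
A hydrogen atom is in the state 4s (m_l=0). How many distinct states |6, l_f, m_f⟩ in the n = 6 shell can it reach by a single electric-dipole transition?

3

E1 requires Δl = ±1, so l_f ∈ {-1, 1}; with 0 ≤ l_f ≤ n_f−1 = 5, the allowed l_f values are {1}.
For l_f = 1: m_f ∈ {m_i−1, m_i, m_i+1} ∩ [−1, 1] = {-1, 0, 1} → 3 states.
Total: 3.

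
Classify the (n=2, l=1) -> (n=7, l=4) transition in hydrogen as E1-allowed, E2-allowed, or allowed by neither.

Δl = 4 − 1 = +3; l_i + l_f = 5.
E1 (Δl = ±1): not satisfied.
E2 (Δl = 0,±2, l_i+l_f ≥ 2): not satisfied.

neither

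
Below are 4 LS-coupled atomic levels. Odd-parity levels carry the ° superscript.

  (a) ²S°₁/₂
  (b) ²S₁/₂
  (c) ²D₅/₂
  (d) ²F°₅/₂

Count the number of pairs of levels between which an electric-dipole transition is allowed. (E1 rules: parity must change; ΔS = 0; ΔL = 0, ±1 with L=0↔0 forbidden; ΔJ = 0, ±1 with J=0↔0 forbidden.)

1

(a)–(b): forbidden (ΔL).
(a)–(c): forbidden (ΔL, ΔJ).
(a)–(d): forbidden (parity, ΔL, ΔJ).
(b)–(c): forbidden (parity, ΔL, ΔJ).
(b)–(d): forbidden (ΔL, ΔJ).
(c)–(d): allowed.
Allowed pairs: 1 of 6.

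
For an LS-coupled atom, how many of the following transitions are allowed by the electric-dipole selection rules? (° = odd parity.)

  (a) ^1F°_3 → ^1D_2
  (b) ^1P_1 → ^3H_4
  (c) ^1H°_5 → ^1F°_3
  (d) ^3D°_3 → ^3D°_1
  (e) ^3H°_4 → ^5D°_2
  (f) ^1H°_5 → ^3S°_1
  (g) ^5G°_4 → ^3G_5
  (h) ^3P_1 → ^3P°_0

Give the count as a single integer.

(a) allowed
(b) forbidden (parity, ΔS, ΔL, ΔJ fail)
(c) forbidden (parity, ΔL, ΔJ fail)
(d) forbidden (parity, ΔJ fail)
(e) forbidden (parity, ΔS, ΔL, ΔJ fail)
(f) forbidden (parity, ΔS, ΔL, ΔJ fail)
(g) forbidden (ΔS fails)
(h) allowed
Total allowed: 2 of 8.

2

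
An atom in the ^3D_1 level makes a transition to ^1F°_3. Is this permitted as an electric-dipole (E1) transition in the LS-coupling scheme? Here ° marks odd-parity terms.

forbidden

Reading off the term symbols: S 1→0, L 2→3, J 1→3, parity even→odd.
Parity must change: even → odd — satisfied.
ΔS = 0: S: 1 → 0 — violated.
ΔL = 0, ±1 (not L=0↔0): L: 2 → 3, ΔL = +1 — satisfied.
ΔJ = 0, ±1 (not J=0↔0): J: 1 → 3, ΔJ = +2 — violated.
Rule(s) violated: ΔS, ΔJ.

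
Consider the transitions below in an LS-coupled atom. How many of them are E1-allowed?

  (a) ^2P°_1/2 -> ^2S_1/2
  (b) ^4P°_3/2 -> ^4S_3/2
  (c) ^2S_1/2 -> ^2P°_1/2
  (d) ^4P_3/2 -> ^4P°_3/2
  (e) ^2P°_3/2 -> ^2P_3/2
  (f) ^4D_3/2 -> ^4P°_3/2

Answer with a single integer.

6

(a) allowed
(b) allowed
(c) allowed
(d) allowed
(e) allowed
(f) allowed
Total allowed: 6 of 6.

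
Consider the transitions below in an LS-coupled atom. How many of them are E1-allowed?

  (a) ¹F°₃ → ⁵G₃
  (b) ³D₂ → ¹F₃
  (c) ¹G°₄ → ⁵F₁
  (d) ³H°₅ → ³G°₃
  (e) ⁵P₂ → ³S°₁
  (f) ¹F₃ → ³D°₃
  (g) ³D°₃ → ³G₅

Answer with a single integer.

(a) forbidden (ΔS fails)
(b) forbidden (parity, ΔS fail)
(c) forbidden (ΔS, ΔJ fail)
(d) forbidden (parity, ΔJ fail)
(e) forbidden (ΔS fails)
(f) forbidden (ΔS fails)
(g) forbidden (ΔL, ΔJ fail)
Total allowed: 0 of 7.

0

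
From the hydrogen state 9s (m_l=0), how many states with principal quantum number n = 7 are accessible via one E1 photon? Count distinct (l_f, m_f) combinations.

E1 requires Δl = ±1, so l_f ∈ {-1, 1}; with 0 ≤ l_f ≤ n_f−1 = 6, the allowed l_f values are {1}.
For l_f = 1: m_f ∈ {m_i−1, m_i, m_i+1} ∩ [−1, 1] = {-1, 0, 1} → 3 states.
Total: 3.

3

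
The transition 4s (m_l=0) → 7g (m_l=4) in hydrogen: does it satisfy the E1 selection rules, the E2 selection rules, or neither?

Δl = 4 − 0 = +4; l_i + l_f = 4.
Δm_l = +4.
E1 (Δl = ±1, |Δm_l| ≤ 1): not satisfied.
E2 (Δl = 0,±2, l_i+l_f ≥ 2, |Δm_l| ≤ 2): not satisfied.

neither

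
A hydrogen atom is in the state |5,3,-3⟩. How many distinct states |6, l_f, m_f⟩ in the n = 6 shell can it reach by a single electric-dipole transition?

4

E1 requires Δl = ±1, so l_f ∈ {2, 4}; with 0 ≤ l_f ≤ n_f−1 = 5, the allowed l_f values are {2, 4}.
For l_f = 2: m_f ∈ {m_i−1, m_i, m_i+1} ∩ [−2, 2] = {-2} → 1 state.
For l_f = 4: m_f ∈ {m_i−1, m_i, m_i+1} ∩ [−4, 4] = {-4, -3, -2} → 3 states.
Total: 4.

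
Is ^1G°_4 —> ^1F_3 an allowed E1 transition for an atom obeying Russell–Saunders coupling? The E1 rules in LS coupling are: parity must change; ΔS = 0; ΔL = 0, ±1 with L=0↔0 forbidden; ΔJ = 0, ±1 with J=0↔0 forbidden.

Parity must change: odd → even — satisfied.
ΔS = 0: S: 0 → 0 — satisfied.
ΔL = 0, ±1 (not L=0↔0): L: 4 → 3, ΔL = -1 — satisfied.
ΔJ = 0, ±1 (not J=0↔0): J: 4 → 3, ΔJ = -1 — satisfied.
All four E1 rules are satisfied.

allowed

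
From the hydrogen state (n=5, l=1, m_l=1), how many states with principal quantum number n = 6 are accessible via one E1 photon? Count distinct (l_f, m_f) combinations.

E1 requires Δl = ±1, so l_f ∈ {0, 2}; with 0 ≤ l_f ≤ n_f−1 = 5, the allowed l_f values are {0, 2}.
For l_f = 0: m_f ∈ {m_i−1, m_i, m_i+1} ∩ [−0, 0] = {0} → 1 state.
For l_f = 2: m_f ∈ {m_i−1, m_i, m_i+1} ∩ [−2, 2] = {0, 1, 2} → 3 states.
Total: 4.

4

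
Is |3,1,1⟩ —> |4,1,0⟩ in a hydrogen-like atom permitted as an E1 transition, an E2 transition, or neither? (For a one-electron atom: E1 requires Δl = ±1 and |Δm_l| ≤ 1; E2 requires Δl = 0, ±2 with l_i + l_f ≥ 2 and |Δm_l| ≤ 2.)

Δl = 1 − 1 = +0; l_i + l_f = 2.
Δm_l = -1.
E1 (Δl = ±1, |Δm_l| ≤ 1): not satisfied.
E2 (Δl = 0,±2, l_i+l_f ≥ 2, |Δm_l| ≤ 2): satisfied.

E2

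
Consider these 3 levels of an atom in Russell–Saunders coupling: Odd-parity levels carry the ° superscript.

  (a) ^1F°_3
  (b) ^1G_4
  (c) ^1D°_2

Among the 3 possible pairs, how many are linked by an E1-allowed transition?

(a)–(b): allowed.
(a)–(c): forbidden (parity).
(b)–(c): forbidden (ΔL, ΔJ).
Allowed pairs: 1 of 3.

1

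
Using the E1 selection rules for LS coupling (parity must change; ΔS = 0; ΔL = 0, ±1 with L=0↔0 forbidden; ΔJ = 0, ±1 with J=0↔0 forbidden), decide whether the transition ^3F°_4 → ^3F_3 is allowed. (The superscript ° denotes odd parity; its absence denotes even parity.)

Initial level: S=1, L=3, J=4, parity odd. Final level: S=1, L=3, J=3, parity even.
Parity must change: odd → even — ok.
ΔS = 0: S: 1 → 1 — ok.
ΔL = 0, ±1 (not L=0↔0): L: 3 → 3, ΔL = +0 — ok.
ΔJ = 0, ±1 (not J=0↔0): J: 4 → 3, ΔJ = -1 — ok.
All four E1 rules are satisfied.

allowed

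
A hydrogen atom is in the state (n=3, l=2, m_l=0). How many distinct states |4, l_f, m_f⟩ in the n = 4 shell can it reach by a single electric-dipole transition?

6

E1 requires Δl = ±1, so l_f ∈ {1, 3}; with 0 ≤ l_f ≤ n_f−1 = 3, the allowed l_f values are {1, 3}.
For l_f = 1: m_f ∈ {m_i−1, m_i, m_i+1} ∩ [−1, 1] = {-1, 0, 1} → 3 states.
For l_f = 3: m_f ∈ {m_i−1, m_i, m_i+1} ∩ [−3, 3] = {-1, 0, 1} → 3 states.
Total: 6.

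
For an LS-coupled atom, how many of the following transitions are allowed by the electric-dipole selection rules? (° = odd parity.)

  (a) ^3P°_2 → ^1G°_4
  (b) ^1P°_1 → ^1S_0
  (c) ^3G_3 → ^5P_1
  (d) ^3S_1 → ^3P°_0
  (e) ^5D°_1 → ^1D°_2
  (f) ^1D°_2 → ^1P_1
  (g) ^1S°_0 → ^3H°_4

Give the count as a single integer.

(a) forbidden (parity, ΔS, ΔL, ΔJ fail)
(b) allowed
(c) forbidden (parity, ΔS, ΔL, ΔJ fail)
(d) allowed
(e) forbidden (parity, ΔS fail)
(f) allowed
(g) forbidden (parity, ΔS, ΔL, ΔJ fail)
Total allowed: 3 of 7.

3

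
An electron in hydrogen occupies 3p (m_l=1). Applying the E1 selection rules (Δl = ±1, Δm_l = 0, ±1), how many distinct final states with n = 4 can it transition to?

E1 requires Δl = ±1, so l_f ∈ {0, 2}; with 0 ≤ l_f ≤ n_f−1 = 3, the allowed l_f values are {0, 2}.
For l_f = 0: m_f ∈ {m_i−1, m_i, m_i+1} ∩ [−0, 0] = {0} → 1 state.
For l_f = 2: m_f ∈ {m_i−1, m_i, m_i+1} ∩ [−2, 2] = {0, 1, 2} → 3 states.
Total: 4.

4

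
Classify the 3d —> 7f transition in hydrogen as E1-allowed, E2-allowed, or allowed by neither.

E1

Δl = 3 − 2 = +1; l_i + l_f = 5.
E1 (Δl = ±1): satisfied.
E2 (Δl = 0,±2, l_i+l_f ≥ 2): not satisfied.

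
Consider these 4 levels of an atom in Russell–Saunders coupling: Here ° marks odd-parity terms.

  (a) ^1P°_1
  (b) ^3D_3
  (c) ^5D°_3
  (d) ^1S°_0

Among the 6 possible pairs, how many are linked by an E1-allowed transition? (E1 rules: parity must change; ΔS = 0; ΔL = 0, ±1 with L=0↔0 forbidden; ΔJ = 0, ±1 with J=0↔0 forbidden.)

(a)–(b): forbidden (ΔS, ΔJ).
(a)–(c): forbidden (parity, ΔS, ΔJ).
(a)–(d): forbidden (parity).
(b)–(c): forbidden (ΔS).
(b)–(d): forbidden (ΔS, ΔL, ΔJ).
(c)–(d): forbidden (parity, ΔS, ΔL, ΔJ).
Allowed pairs: 0 of 6.

0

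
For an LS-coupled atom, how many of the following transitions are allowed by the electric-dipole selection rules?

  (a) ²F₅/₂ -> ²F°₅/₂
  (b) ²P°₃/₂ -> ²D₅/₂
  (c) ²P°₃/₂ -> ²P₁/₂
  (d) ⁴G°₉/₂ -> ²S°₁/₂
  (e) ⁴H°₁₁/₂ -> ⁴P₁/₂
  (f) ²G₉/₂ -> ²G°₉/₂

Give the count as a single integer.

(a) allowed
(b) allowed
(c) allowed
(d) forbidden (parity, ΔS, ΔL, ΔJ fail)
(e) forbidden (ΔL, ΔJ fail)
(f) allowed
Total allowed: 4 of 6.

4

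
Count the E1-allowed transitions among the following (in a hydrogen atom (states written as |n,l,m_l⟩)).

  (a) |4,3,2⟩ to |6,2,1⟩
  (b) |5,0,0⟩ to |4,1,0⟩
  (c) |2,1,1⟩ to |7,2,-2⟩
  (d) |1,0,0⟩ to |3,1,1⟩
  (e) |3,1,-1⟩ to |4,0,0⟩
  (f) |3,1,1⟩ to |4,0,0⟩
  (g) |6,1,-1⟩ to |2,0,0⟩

(a) allowed
(b) allowed
(c) forbidden — Δm_l = -3 (E1 requires Δm_l = 0, ±1)
(d) allowed
(e) allowed
(f) allowed
(g) allowed
Total allowed: 6 of 7.

6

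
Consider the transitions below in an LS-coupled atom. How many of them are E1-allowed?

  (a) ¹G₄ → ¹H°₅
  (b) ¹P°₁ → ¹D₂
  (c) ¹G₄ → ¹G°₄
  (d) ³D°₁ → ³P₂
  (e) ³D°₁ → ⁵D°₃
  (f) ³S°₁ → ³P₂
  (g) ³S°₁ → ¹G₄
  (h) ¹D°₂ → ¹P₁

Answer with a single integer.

(a) allowed
(b) allowed
(c) allowed
(d) allowed
(e) forbidden (parity, ΔS, ΔJ fail)
(f) allowed
(g) forbidden (ΔS, ΔL, ΔJ fail)
(h) allowed
Total allowed: 6 of 8.

6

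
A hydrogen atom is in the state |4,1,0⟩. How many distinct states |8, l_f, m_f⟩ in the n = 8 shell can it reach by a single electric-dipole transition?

4

E1 requires Δl = ±1, so l_f ∈ {0, 2}; with 0 ≤ l_f ≤ n_f−1 = 7, the allowed l_f values are {0, 2}.
For l_f = 0: m_f ∈ {m_i−1, m_i, m_i+1} ∩ [−0, 0] = {0} → 1 state.
For l_f = 2: m_f ∈ {m_i−1, m_i, m_i+1} ∩ [−2, 2] = {-1, 0, 1} → 3 states.
Total: 4.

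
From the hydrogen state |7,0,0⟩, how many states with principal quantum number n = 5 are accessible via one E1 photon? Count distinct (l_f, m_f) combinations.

3

E1 requires Δl = ±1, so l_f ∈ {-1, 1}; with 0 ≤ l_f ≤ n_f−1 = 4, the allowed l_f values are {1}.
For l_f = 1: m_f ∈ {m_i−1, m_i, m_i+1} ∩ [−1, 1] = {-1, 0, 1} → 3 states.
Total: 3.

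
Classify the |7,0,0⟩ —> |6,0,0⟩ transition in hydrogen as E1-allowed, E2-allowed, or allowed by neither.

Δl = 0 − 0 = +0; l_i + l_f = 0.
Δm_l = +0.
E1 (Δl = ±1, |Δm_l| ≤ 1): not satisfied.
E2 (Δl = 0,±2, l_i+l_f ≥ 2, |Δm_l| ≤ 2): not satisfied.

neither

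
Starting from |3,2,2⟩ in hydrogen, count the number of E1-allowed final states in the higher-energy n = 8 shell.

4

E1 requires Δl = ±1, so l_f ∈ {1, 3}; with 0 ≤ l_f ≤ n_f−1 = 7, the allowed l_f values are {1, 3}.
For l_f = 1: m_f ∈ {m_i−1, m_i, m_i+1} ∩ [−1, 1] = {1} → 1 state.
For l_f = 3: m_f ∈ {m_i−1, m_i, m_i+1} ∩ [−3, 3] = {1, 2, 3} → 3 states.
Total: 4.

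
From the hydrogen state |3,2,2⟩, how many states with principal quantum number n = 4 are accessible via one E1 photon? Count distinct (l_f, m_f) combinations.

4

E1 requires Δl = ±1, so l_f ∈ {1, 3}; with 0 ≤ l_f ≤ n_f−1 = 3, the allowed l_f values are {1, 3}.
For l_f = 1: m_f ∈ {m_i−1, m_i, m_i+1} ∩ [−1, 1] = {1} → 1 state.
For l_f = 3: m_f ∈ {m_i−1, m_i, m_i+1} ∩ [−3, 3] = {1, 2, 3} → 3 states.
Total: 4.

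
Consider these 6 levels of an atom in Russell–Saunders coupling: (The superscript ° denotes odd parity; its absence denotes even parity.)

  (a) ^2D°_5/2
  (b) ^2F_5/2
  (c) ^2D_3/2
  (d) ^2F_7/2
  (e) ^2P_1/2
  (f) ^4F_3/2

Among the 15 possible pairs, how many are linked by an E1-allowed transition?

3

(a)–(b): allowed.
(a)–(c): allowed.
(a)–(d): allowed.
(a)–(e): forbidden (ΔJ).
(a)–(f): forbidden (ΔS).
(b)–(c): forbidden (parity).
(b)–(d): forbidden (parity).
(b)–(e): forbidden (parity, ΔL, ΔJ).
(b)–(f): forbidden (parity, ΔS).
(c)–(d): forbidden (parity, ΔJ).
(c)–(e): forbidden (parity).
(c)–(f): forbidden (parity, ΔS).
(d)–(e): forbidden (parity, ΔL, ΔJ).
(d)–(f): forbidden (parity, ΔS, ΔJ).
(e)–(f): forbidden (parity, ΔS, ΔL).
Allowed pairs: 3 of 15.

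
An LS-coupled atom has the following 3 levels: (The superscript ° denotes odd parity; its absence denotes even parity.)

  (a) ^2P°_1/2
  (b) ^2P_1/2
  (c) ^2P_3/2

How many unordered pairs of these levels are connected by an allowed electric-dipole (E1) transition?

2

(a)–(b): allowed.
(a)–(c): allowed.
(b)–(c): forbidden (parity).
Allowed pairs: 2 of 3.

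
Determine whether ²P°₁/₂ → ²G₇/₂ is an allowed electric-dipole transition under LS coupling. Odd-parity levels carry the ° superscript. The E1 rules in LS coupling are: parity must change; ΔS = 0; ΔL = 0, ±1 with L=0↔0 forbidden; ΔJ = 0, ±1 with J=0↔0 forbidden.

forbidden

Parity must change: odd → even — passes.
ΔS = 0: S: 1/2 → 1/2 — passes.
ΔL = 0, ±1 (not L=0↔0): L: 1 → 4, ΔL = +3 — fails.
ΔJ = 0, ±1 (not J=0↔0): J: 1/2 → 7/2, ΔJ = +3 — fails.
Rule(s) violated: ΔL, ΔJ.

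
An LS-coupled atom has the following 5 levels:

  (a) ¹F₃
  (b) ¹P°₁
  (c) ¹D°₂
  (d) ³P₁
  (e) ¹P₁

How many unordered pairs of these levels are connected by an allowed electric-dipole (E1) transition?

(a)–(b): forbidden (ΔL, ΔJ).
(a)–(c): allowed.
(a)–(d): forbidden (parity, ΔS, ΔL, ΔJ).
(a)–(e): forbidden (parity, ΔL, ΔJ).
(b)–(c): forbidden (parity).
(b)–(d): forbidden (ΔS).
(b)–(e): allowed.
(c)–(d): forbidden (ΔS).
(c)–(e): allowed.
(d)–(e): forbidden (parity, ΔS).
Allowed pairs: 3 of 10.

3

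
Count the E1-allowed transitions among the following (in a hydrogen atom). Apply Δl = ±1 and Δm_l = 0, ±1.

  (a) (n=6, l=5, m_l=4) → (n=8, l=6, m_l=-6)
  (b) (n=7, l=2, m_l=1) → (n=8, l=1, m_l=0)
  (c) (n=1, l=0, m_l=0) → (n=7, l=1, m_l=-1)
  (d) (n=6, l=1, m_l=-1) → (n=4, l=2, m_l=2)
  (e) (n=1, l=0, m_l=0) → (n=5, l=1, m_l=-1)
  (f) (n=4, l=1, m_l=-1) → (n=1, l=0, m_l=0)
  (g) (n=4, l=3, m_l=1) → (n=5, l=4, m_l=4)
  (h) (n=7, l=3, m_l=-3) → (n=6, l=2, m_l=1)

(a) forbidden — Δm_l = -10 (E1 requires Δm_l = 0, ±1)
(b) allowed
(c) allowed
(d) forbidden — Δm_l = +3 (E1 requires Δm_l = 0, ±1)
(e) allowed
(f) allowed
(g) forbidden — Δm_l = +3 (E1 requires Δm_l = 0, ±1)
(h) forbidden — Δm_l = +4 (E1 requires Δm_l = 0, ±1)
Total allowed: 4 of 8.

4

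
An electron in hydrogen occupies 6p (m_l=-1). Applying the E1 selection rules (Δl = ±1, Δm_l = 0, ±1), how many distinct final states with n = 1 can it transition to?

E1 requires Δl = ±1, so l_f ∈ {0, 2}; with 0 ≤ l_f ≤ n_f−1 = 0, the allowed l_f values are {0}.
For l_f = 0: m_f ∈ {m_i−1, m_i, m_i+1} ∩ [−0, 0] = {0} → 1 state.
Total: 1.

1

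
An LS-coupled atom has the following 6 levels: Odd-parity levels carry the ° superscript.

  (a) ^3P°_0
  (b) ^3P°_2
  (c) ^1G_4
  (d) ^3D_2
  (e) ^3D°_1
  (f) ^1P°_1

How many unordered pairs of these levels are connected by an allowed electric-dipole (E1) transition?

(a)–(b): forbidden (parity, ΔJ).
(a)–(c): forbidden (ΔS, ΔL, ΔJ).
(a)–(d): forbidden (ΔJ).
(a)–(e): forbidden (parity).
(a)–(f): forbidden (parity, ΔS).
(b)–(c): forbidden (ΔS, ΔL, ΔJ).
(b)–(d): allowed.
(b)–(e): forbidden (parity).
(b)–(f): forbidden (parity, ΔS).
(c)–(d): forbidden (parity, ΔS, ΔL, ΔJ).
(c)–(e): forbidden (ΔS, ΔL, ΔJ).
(c)–(f): forbidden (ΔL, ΔJ).
(d)–(e): allowed.
(d)–(f): forbidden (ΔS).
(e)–(f): forbidden (parity, ΔS).
Allowed pairs: 2 of 15.

2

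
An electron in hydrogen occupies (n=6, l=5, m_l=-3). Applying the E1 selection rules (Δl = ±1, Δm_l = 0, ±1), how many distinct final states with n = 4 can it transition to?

0

E1 requires l_f ∈ {4, 6}, but neither lies in [0, 3], so no final state is reachable.
Total: 0.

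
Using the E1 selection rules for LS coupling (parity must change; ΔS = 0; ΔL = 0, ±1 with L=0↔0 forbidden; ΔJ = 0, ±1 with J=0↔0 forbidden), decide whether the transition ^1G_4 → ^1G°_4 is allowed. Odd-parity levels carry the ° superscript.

allowed

Initial level: S=0, L=4, J=4, parity even. Final level: S=0, L=4, J=4, parity odd.
Parity must change: even → odd — ✓.
ΔS = 0: S: 0 → 0 — ✓.
ΔL = 0, ±1 (not L=0↔0): L: 4 → 4, ΔL = +0 — ✓.
ΔJ = 0, ±1 (not J=0↔0): J: 4 → 4, ΔJ = +0 — ✓.
All four E1 rules are satisfied.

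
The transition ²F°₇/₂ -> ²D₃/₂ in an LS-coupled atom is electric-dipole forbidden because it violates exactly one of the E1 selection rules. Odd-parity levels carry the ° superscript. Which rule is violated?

Parity must change: odd → even — passes.
ΔS = 0: S: 1/2 → 1/2 — passes.
ΔL = 0, ±1 (not L=0↔0): L: 3 → 2, ΔL = -1 — passes.
ΔJ = 0, ±1 (not J=0↔0): J: 7/2 → 3/2, ΔJ = -2 — fails.

the ΔJ = 0, ±1 rule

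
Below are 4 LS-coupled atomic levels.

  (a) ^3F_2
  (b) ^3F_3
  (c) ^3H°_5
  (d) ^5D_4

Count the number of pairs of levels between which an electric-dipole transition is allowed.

0

(a)–(b): forbidden (parity).
(a)–(c): forbidden (ΔL, ΔJ).
(a)–(d): forbidden (parity, ΔS, ΔJ).
(b)–(c): forbidden (ΔL, ΔJ).
(b)–(d): forbidden (parity, ΔS).
(c)–(d): forbidden (ΔS, ΔL).
Allowed pairs: 0 of 6.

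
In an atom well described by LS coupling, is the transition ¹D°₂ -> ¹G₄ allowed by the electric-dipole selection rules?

forbidden

ΔS = 0: S: 0 → 0 — ok.
Parity must change: odd → even — ok.
ΔL = 0, ±1 (not L=0↔0): L: 2 → 4, ΔL = +2 — fails.
ΔJ = 0, ±1 (not J=0↔0): J: 2 → 4, ΔJ = +2 — fails.
Rule(s) violated: ΔL, ΔJ.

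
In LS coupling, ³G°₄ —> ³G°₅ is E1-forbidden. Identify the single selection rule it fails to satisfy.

Reading off the term symbols: S 1→1, L 4→4, J 4→5, parity odd→odd.
Parity must change: odd → odd — fails.
ΔS = 0: S: 1 → 1 — passes.
ΔL = 0, ±1 (not L=0↔0): L: 4 → 4, ΔL = +0 — passes.
ΔJ = 0, ±1 (not J=0↔0): J: 4 → 5, ΔJ = +1 — passes.

parity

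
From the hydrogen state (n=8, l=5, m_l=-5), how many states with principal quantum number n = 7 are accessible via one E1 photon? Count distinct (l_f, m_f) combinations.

4

E1 requires Δl = ±1, so l_f ∈ {4, 6}; with 0 ≤ l_f ≤ n_f−1 = 6, the allowed l_f values are {4, 6}.
For l_f = 4: m_f ∈ {m_i−1, m_i, m_i+1} ∩ [−4, 4] = {-4} → 1 state.
For l_f = 6: m_f ∈ {m_i−1, m_i, m_i+1} ∩ [−6, 6] = {-6, -5, -4} → 3 states.
Total: 4.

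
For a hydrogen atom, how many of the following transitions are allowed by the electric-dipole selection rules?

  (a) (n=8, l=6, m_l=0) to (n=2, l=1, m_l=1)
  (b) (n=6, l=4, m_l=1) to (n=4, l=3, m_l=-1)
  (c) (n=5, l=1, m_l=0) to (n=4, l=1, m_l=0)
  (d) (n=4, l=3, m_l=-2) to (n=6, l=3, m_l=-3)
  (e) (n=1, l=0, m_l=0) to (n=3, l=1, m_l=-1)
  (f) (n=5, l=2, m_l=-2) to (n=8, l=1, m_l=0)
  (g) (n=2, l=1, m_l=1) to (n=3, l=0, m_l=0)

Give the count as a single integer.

(a) forbidden — Δl = -5 (E1 requires Δl = ±1)
(b) forbidden — Δm_l = -2 (E1 requires Δm_l = 0, ±1)
(c) forbidden — Δl = +0 (E1 requires Δl = ±1)
(d) forbidden — Δl = +0 (E1 requires Δl = ±1)
(e) allowed
(f) forbidden — Δm_l = +2 (E1 requires Δm_l = 0, ±1)
(g) allowed
Total allowed: 2 of 7.

2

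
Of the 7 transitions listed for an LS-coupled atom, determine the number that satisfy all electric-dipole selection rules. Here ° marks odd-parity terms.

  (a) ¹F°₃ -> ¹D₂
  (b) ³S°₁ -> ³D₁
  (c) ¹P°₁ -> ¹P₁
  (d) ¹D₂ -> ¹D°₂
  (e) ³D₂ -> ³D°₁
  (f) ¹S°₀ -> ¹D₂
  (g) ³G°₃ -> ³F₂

(a) allowed
(b) forbidden (ΔL fails)
(c) allowed
(d) allowed
(e) allowed
(f) forbidden (ΔL, ΔJ fail)
(g) allowed
Total allowed: 5 of 7.

5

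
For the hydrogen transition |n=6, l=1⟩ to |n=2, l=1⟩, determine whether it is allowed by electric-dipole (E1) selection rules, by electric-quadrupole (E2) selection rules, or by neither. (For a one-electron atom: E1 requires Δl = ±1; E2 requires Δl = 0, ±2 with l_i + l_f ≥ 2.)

E2

Δl = 1 − 1 = +0; l_i + l_f = 2.
E1 (Δl = ±1): not satisfied.
E2 (Δl = 0,±2, l_i+l_f ≥ 2): satisfied.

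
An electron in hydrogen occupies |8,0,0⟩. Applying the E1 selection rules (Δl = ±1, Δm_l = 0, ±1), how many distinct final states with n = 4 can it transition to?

E1 requires Δl = ±1, so l_f ∈ {-1, 1}; with 0 ≤ l_f ≤ n_f−1 = 3, the allowed l_f values are {1}.
For l_f = 1: m_f ∈ {m_i−1, m_i, m_i+1} ∩ [−1, 1] = {-1, 0, 1} → 3 states.
Total: 3.

3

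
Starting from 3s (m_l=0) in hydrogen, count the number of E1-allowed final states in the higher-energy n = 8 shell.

3

E1 requires Δl = ±1, so l_f ∈ {-1, 1}; with 0 ≤ l_f ≤ n_f−1 = 7, the allowed l_f values are {1}.
For l_f = 1: m_f ∈ {m_i−1, m_i, m_i+1} ∩ [−1, 1] = {-1, 0, 1} → 3 states.
Total: 3.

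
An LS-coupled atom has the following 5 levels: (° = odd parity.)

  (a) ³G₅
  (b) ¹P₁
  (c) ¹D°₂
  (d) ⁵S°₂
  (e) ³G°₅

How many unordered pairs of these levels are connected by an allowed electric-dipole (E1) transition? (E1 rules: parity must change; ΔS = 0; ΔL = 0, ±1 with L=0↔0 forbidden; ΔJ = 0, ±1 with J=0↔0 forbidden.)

2

(a)–(b): forbidden (parity, ΔS, ΔL, ΔJ).
(a)–(c): forbidden (ΔS, ΔL, ΔJ).
(a)–(d): forbidden (ΔS, ΔL, ΔJ).
(a)–(e): allowed.
(b)–(c): allowed.
(b)–(d): forbidden (ΔS).
(b)–(e): forbidden (ΔS, ΔL, ΔJ).
(c)–(d): forbidden (parity, ΔS, ΔL).
(c)–(e): forbidden (parity, ΔS, ΔL, ΔJ).
(d)–(e): forbidden (parity, ΔS, ΔL, ΔJ).
Allowed pairs: 2 of 10.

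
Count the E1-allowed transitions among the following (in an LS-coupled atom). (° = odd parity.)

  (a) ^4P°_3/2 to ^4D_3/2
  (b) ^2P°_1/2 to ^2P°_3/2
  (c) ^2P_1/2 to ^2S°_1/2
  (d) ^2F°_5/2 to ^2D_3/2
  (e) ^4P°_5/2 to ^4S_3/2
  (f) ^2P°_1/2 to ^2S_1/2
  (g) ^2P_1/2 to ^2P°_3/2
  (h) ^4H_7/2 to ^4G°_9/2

(a) allowed
(b) forbidden (parity fails)
(c) allowed
(d) allowed
(e) allowed
(f) allowed
(g) allowed
(h) allowed
Total allowed: 7 of 8.

7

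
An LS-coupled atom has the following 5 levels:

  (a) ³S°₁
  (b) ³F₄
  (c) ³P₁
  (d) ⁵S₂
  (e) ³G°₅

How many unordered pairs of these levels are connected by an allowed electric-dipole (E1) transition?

(a)–(b): forbidden (ΔL, ΔJ).
(a)–(c): allowed.
(a)–(d): forbidden (ΔS, ΔL).
(a)–(e): forbidden (parity, ΔL, ΔJ).
(b)–(c): forbidden (parity, ΔL, ΔJ).
(b)–(d): forbidden (parity, ΔS, ΔL, ΔJ).
(b)–(e): allowed.
(c)–(d): forbidden (parity, ΔS).
(c)–(e): forbidden (ΔL, ΔJ).
(d)–(e): forbidden (ΔS, ΔL, ΔJ).
Allowed pairs: 2 of 10.

2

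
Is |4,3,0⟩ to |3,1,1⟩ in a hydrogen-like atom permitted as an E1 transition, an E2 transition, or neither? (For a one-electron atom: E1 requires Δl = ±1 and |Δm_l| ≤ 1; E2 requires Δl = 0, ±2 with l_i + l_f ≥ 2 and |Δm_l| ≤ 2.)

E2

Δl = 1 − 3 = -2; l_i + l_f = 4.
Δm_l = +1.
E1 (Δl = ±1, |Δm_l| ≤ 1): not satisfied.
E2 (Δl = 0,±2, l_i+l_f ≥ 2, |Δm_l| ≤ 2): satisfied.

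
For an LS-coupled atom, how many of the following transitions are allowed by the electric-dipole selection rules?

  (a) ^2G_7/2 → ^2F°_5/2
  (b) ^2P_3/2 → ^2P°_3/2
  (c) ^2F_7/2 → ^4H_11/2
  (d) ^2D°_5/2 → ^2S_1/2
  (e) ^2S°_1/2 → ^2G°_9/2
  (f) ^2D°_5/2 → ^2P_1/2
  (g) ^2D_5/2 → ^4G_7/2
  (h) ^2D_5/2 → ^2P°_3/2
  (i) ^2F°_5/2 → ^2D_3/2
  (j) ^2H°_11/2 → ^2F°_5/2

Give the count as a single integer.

4

(a) allowed
(b) allowed
(c) forbidden (parity, ΔS, ΔL, ΔJ fail)
(d) forbidden (ΔL, ΔJ fail)
(e) forbidden (parity, ΔL, ΔJ fail)
(f) forbidden (ΔJ fails)
(g) forbidden (parity, ΔS, ΔL fail)
(h) allowed
(i) allowed
(j) forbidden (parity, ΔL, ΔJ fail)
Total allowed: 4 of 10.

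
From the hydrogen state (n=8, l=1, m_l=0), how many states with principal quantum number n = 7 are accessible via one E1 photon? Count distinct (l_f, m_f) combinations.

4

E1 requires Δl = ±1, so l_f ∈ {0, 2}; with 0 ≤ l_f ≤ n_f−1 = 6, the allowed l_f values are {0, 2}.
For l_f = 0: m_f ∈ {m_i−1, m_i, m_i+1} ∩ [−0, 0] = {0} → 1 state.
For l_f = 2: m_f ∈ {m_i−1, m_i, m_i+1} ∩ [−2, 2] = {-1, 0, 1} → 3 states.
Total: 4.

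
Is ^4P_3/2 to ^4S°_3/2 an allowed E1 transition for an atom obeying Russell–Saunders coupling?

allowed

Parity must change: even → odd — ✓.
ΔL = 0, ±1 (not L=0↔0): L: 1 → 0, ΔL = -1 — ✓.
ΔJ = 0, ±1 (not J=0↔0): J: 3/2 → 3/2, ΔJ = +0 — ✓.
ΔS = 0: S: 3/2 → 3/2 — ✓.
All four E1 rules are satisfied.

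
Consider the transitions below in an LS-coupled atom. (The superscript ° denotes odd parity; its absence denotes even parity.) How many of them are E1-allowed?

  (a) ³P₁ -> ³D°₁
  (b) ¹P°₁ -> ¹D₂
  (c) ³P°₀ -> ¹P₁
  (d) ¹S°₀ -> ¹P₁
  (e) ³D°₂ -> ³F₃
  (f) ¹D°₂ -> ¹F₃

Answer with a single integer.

(a) allowed
(b) allowed
(c) forbidden (ΔS fails)
(d) allowed
(e) allowed
(f) allowed
Total allowed: 5 of 6.

5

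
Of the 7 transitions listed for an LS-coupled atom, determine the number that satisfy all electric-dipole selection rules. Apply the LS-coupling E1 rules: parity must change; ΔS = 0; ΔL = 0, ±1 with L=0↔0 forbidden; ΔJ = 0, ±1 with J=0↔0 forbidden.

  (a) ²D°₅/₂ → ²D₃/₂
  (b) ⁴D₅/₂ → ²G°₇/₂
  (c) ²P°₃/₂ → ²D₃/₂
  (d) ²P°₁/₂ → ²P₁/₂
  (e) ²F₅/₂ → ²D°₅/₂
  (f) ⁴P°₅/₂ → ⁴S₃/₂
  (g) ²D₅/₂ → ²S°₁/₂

(a) allowed
(b) forbidden (ΔS, ΔL fail)
(c) allowed
(d) allowed
(e) allowed
(f) allowed
(g) forbidden (ΔL, ΔJ fail)
Total allowed: 5 of 7.

5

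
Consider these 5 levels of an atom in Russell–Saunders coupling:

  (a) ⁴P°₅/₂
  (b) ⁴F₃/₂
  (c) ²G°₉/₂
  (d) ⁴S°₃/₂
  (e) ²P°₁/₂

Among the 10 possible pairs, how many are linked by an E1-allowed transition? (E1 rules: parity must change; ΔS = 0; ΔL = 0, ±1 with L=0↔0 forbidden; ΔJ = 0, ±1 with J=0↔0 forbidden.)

0

(a)–(b): forbidden (ΔL).
(a)–(c): forbidden (parity, ΔS, ΔL, ΔJ).
(a)–(d): forbidden (parity).
(a)–(e): forbidden (parity, ΔS, ΔJ).
(b)–(c): forbidden (ΔS, ΔJ).
(b)–(d): forbidden (ΔL).
(b)–(e): forbidden (ΔS, ΔL).
(c)–(d): forbidden (parity, ΔS, ΔL, ΔJ).
(c)–(e): forbidden (parity, ΔL, ΔJ).
(d)–(e): forbidden (parity, ΔS).
Allowed pairs: 0 of 10.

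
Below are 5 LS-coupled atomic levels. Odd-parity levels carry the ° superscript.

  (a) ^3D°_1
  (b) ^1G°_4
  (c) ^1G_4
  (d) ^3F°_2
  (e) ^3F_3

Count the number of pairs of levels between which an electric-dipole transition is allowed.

2

(a)–(b): forbidden (parity, ΔS, ΔL, ΔJ).
(a)–(c): forbidden (ΔS, ΔL, ΔJ).
(a)–(d): forbidden (parity).
(a)–(e): forbidden (ΔJ).
(b)–(c): allowed.
(b)–(d): forbidden (parity, ΔS, ΔJ).
(b)–(e): forbidden (ΔS).
(c)–(d): forbidden (ΔS, ΔJ).
(c)–(e): forbidden (parity, ΔS).
(d)–(e): allowed.
Allowed pairs: 2 of 10.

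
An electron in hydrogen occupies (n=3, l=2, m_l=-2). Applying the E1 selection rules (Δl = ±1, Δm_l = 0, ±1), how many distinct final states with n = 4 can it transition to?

4

E1 requires Δl = ±1, so l_f ∈ {1, 3}; with 0 ≤ l_f ≤ n_f−1 = 3, the allowed l_f values are {1, 3}.
For l_f = 1: m_f ∈ {m_i−1, m_i, m_i+1} ∩ [−1, 1] = {-1} → 1 state.
For l_f = 3: m_f ∈ {m_i−1, m_i, m_i+1} ∩ [−3, 3] = {-3, -2, -1} → 3 states.
Total: 4.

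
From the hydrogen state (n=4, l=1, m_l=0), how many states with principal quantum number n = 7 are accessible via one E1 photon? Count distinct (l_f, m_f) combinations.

E1 requires Δl = ±1, so l_f ∈ {0, 2}; with 0 ≤ l_f ≤ n_f−1 = 6, the allowed l_f values are {0, 2}.
For l_f = 0: m_f ∈ {m_i−1, m_i, m_i+1} ∩ [−0, 0] = {0} → 1 state.
For l_f = 2: m_f ∈ {m_i−1, m_i, m_i+1} ∩ [−2, 2] = {-1, 0, 1} → 3 states.
Total: 4.

4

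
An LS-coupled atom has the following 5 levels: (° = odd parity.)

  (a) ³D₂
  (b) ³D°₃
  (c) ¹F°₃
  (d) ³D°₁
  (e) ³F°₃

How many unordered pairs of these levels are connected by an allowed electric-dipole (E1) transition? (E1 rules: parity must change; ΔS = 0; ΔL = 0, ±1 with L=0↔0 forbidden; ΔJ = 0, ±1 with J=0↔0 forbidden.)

(a)–(b): allowed.
(a)–(c): forbidden (ΔS).
(a)–(d): allowed.
(a)–(e): allowed.
(b)–(c): forbidden (parity, ΔS).
(b)–(d): forbidden (parity, ΔJ).
(b)–(e): forbidden (parity).
(c)–(d): forbidden (parity, ΔS, ΔJ).
(c)–(e): forbidden (parity, ΔS).
(d)–(e): forbidden (parity, ΔJ).
Allowed pairs: 3 of 10.

3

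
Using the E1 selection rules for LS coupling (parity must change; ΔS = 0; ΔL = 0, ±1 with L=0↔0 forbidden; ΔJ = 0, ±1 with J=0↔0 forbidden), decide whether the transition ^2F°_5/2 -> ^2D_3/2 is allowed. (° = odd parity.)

allowed

ΔS = 0: S: 1/2 → 1/2 — satisfied.
ΔL = 0, ±1 (not L=0↔0): L: 3 → 2, ΔL = -1 — satisfied.
Parity must change: odd → even — satisfied.
ΔJ = 0, ±1 (not J=0↔0): J: 5/2 → 3/2, ΔJ = -1 — satisfied.
All four E1 rules are satisfied.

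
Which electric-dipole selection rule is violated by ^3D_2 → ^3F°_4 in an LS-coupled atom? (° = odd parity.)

Reading off the term symbols: S 1→1, L 2→3, J 2→4, parity even→odd.
ΔJ = 0, ±1 (not J=0↔0): J: 2 → 4, ΔJ = +2 — ✗.
ΔS = 0: S: 1 → 1 — ✓.
ΔL = 0, ±1 (not L=0↔0): L: 2 → 3, ΔL = +1 — ✓.
Parity must change: even → odd — ✓.

the ΔJ = 0, ±1 rule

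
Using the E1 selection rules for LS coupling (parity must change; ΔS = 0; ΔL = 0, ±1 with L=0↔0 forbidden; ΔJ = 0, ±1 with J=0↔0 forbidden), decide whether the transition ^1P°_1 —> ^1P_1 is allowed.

Reading off the term symbols: S 0→0, L 1→1, J 1→1, parity odd→even.
Parity must change: odd → even — ok.
ΔS = 0: S: 0 → 0 — ok.
ΔL = 0, ±1 (not L=0↔0): L: 1 → 1, ΔL = +0 — ok.
ΔJ = 0, ±1 (not J=0↔0): J: 1 → 1, ΔJ = +0 — ok.
All four E1 rules are satisfied.

allowed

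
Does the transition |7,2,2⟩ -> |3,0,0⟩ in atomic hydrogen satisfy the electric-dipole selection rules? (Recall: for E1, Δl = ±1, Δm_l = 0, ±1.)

Initial l = 2, final l = 0, so Δl = -2. E1 requires Δl = ±1: fails.
m_l: 2 → 0 (Δm_l = -2). |Δm_l| ≤ 1 fails.
The transition is electric-dipole forbidden.

forbidden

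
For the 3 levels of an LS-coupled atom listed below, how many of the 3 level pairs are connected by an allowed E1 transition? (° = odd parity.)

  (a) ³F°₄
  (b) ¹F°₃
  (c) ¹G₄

(a)–(b): forbidden (parity, ΔS).
(a)–(c): forbidden (ΔS).
(b)–(c): allowed.
Allowed pairs: 1 of 3.

1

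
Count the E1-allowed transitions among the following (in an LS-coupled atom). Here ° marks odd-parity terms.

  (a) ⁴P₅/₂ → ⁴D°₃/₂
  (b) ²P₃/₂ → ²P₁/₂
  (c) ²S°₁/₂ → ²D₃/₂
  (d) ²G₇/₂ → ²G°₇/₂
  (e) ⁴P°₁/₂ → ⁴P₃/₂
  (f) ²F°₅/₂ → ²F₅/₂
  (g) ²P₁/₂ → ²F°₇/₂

(a) allowed
(b) forbidden (parity fails)
(c) forbidden (ΔL fails)
(d) allowed
(e) allowed
(f) allowed
(g) forbidden (ΔL, ΔJ fail)
Total allowed: 4 of 7.

4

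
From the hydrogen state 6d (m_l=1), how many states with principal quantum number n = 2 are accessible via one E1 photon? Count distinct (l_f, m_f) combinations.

2

E1 requires Δl = ±1, so l_f ∈ {1, 3}; with 0 ≤ l_f ≤ n_f−1 = 1, the allowed l_f values are {1}.
For l_f = 1: m_f ∈ {m_i−1, m_i, m_i+1} ∩ [−1, 1] = {0, 1} → 2 states.
Total: 2.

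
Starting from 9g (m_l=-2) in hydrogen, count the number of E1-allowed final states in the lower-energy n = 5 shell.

3

E1 requires Δl = ±1, so l_f ∈ {3, 5}; with 0 ≤ l_f ≤ n_f−1 = 4, the allowed l_f values are {3}.
For l_f = 3: m_f ∈ {m_i−1, m_i, m_i+1} ∩ [−3, 3] = {-3, -2, -1} → 3 states.
Total: 3.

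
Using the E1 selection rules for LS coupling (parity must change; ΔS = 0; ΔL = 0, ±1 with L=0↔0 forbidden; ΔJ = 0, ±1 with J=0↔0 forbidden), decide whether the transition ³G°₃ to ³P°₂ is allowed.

Initial level: S=1, L=4, J=3, parity odd. Final level: S=1, L=1, J=2, parity odd.
ΔJ = 0, ±1 (not J=0↔0): J: 3 → 2, ΔJ = -1 — passes.
Parity must change: odd → odd — fails.
ΔS = 0: S: 1 → 1 — passes.
ΔL = 0, ±1 (not L=0↔0): L: 4 → 1, ΔL = -3 — fails.
Rule(s) violated: parity, ΔL.

forbidden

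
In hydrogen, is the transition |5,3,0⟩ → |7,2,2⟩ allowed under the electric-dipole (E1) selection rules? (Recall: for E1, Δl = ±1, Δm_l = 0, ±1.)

Initial l = 3, final l = 2, so Δl = -1. E1 requires Δl = ±1: passes.
m_l: 0 → 2 (Δm_l = +2). |Δm_l| ≤ 1 fails.
The transition is electric-dipole forbidden.

forbidden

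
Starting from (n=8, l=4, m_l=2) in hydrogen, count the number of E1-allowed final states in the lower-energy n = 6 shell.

E1 requires Δl = ±1, so l_f ∈ {3, 5}; with 0 ≤ l_f ≤ n_f−1 = 5, the allowed l_f values are {3, 5}.
For l_f = 3: m_f ∈ {m_i−1, m_i, m_i+1} ∩ [−3, 3] = {1, 2, 3} → 3 states.
For l_f = 5: m_f ∈ {m_i−1, m_i, m_i+1} ∩ [−5, 5] = {1, 2, 3} → 3 states.
Total: 6.

6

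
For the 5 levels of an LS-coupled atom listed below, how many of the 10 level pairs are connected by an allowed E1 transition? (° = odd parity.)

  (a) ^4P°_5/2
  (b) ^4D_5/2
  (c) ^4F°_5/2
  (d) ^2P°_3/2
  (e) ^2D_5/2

3

(a)–(b): allowed.
(a)–(c): forbidden (parity, ΔL).
(a)–(d): forbidden (parity, ΔS).
(a)–(e): forbidden (ΔS).
(b)–(c): allowed.
(b)–(d): forbidden (ΔS).
(b)–(e): forbidden (parity, ΔS).
(c)–(d): forbidden (parity, ΔS, ΔL).
(c)–(e): forbidden (ΔS).
(d)–(e): allowed.
Allowed pairs: 3 of 10.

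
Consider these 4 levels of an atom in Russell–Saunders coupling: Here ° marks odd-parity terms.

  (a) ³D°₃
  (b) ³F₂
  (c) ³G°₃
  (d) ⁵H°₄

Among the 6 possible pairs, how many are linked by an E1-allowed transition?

2

(a)–(b): allowed.
(a)–(c): forbidden (parity, ΔL).
(a)–(d): forbidden (parity, ΔS, ΔL).
(b)–(c): allowed.
(b)–(d): forbidden (ΔS, ΔL, ΔJ).
(c)–(d): forbidden (parity, ΔS).
Allowed pairs: 2 of 6.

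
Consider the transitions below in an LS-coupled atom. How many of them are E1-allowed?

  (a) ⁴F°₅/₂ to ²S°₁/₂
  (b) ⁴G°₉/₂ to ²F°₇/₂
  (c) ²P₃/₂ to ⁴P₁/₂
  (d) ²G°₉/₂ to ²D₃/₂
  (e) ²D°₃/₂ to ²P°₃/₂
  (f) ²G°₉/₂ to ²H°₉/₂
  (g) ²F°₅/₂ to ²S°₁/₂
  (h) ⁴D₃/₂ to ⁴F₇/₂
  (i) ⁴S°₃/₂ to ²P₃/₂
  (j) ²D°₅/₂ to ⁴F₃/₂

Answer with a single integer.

0

(a) forbidden (parity, ΔS, ΔL, ΔJ fail)
(b) forbidden (parity, ΔS fail)
(c) forbidden (parity, ΔS fail)
(d) forbidden (ΔL, ΔJ fail)
(e) forbidden (parity fails)
(f) forbidden (parity fails)
(g) forbidden (parity, ΔL, ΔJ fail)
(h) forbidden (parity, ΔJ fail)
(i) forbidden (ΔS fails)
(j) forbidden (ΔS fails)
Total allowed: 0 of 10.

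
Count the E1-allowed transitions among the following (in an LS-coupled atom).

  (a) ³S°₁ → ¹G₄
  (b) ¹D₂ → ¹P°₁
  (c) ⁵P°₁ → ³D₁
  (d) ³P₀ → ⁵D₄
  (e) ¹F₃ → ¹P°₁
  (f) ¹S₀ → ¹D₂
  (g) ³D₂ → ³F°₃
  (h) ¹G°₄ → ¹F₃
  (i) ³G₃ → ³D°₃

3

(a) forbidden (ΔS, ΔL, ΔJ fail)
(b) allowed
(c) forbidden (ΔS fails)
(d) forbidden (parity, ΔS, ΔJ fail)
(e) forbidden (ΔL, ΔJ fail)
(f) forbidden (parity, ΔL, ΔJ fail)
(g) allowed
(h) allowed
(i) forbidden (ΔL fails)
Total allowed: 3 of 9.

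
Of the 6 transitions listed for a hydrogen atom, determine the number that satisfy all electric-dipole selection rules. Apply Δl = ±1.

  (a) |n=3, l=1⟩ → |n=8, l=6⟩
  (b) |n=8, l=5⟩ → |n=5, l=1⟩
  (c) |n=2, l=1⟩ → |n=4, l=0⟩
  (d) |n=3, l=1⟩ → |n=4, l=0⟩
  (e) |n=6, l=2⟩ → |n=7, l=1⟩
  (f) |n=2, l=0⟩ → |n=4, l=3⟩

3

(a) forbidden — Δl = +5 (E1 requires Δl = ±1)
(b) forbidden — Δl = -4 (E1 requires Δl = ±1)
(c) allowed
(d) allowed
(e) allowed
(f) forbidden — Δl = +3 (E1 requires Δl = ±1)
Total allowed: 3 of 6.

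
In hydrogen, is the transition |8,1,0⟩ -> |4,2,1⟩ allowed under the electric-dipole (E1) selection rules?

Δl = 2 − 1 = +1; the E1 rule Δl = ±1 is passes.
Δm_l = 1 − (0) = +1. E1 requires Δm_l = 0, ±1: passes.
All E1 selection rules are satisfied.

allowed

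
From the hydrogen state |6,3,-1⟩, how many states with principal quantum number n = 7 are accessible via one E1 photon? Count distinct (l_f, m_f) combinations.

6

E1 requires Δl = ±1, so l_f ∈ {2, 4}; with 0 ≤ l_f ≤ n_f−1 = 6, the allowed l_f values are {2, 4}.
For l_f = 2: m_f ∈ {m_i−1, m_i, m_i+1} ∩ [−2, 2] = {-2, -1, 0} → 3 states.
For l_f = 4: m_f ∈ {m_i−1, m_i, m_i+1} ∩ [−4, 4] = {-2, -1, 0} → 3 states.
Total: 6.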